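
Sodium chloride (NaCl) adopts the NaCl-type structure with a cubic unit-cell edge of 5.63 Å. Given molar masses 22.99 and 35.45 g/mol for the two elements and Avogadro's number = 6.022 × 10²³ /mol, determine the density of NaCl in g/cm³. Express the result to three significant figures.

The NaCl-type structure contains Z = 4 formula units per cell; M(NaCl) = 22.99 + 35.45 = 58.44 g/mol.
a³ = (5.630 × 10^-8 cm)³ = 1.785 × 10^-22 cm³.
ρ = 4 × 58.44 / (6.022 × 10²³ × 1.785 × 10^-22) = 2.175 g/cm³.

2.18 g/cm³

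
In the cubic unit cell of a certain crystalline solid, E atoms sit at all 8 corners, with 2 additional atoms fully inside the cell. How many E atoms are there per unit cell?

3

Corner atoms are shared by 8 cells (1/8 each), interior atoms are unshared.
Net atoms = 8 × 1/8 + 2 = 1 + 2 = 3.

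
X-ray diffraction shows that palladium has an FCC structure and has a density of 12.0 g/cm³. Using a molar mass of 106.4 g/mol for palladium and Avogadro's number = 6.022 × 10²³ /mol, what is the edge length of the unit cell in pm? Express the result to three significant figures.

With Z = 4 atoms per FCC cell, a³ = Z·M/(N_A·ρ) = 4 × 106.4 / (6.022 × 10²³ × 12.00 g/cm³) = 5.890 × 10^-23 cm³.
a = (5.890 × 10^-23)^(1/3) = 3.891 × 10^-8 cm = 389 pm.

389 pm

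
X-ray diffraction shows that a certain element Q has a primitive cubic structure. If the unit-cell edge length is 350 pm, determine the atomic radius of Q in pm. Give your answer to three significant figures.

175 pm

In a simple cubic lattice, atoms touch along the cell edge, so a = 2r.
r = a/2 = 350/2 = 175 pm.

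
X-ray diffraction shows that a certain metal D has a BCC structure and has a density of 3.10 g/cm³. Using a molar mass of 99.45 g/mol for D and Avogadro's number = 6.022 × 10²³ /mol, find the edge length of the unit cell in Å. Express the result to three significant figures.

With Z = 2 atoms per BCC cell, a³ = Z·M/(N_A·ρ) = 2 × 99.45 / (6.022 × 10²³ × 3.100 g/cm³) = 1.065 × 10^-22 cm³.
a = (1.065 × 10^-22)^(1/3) = 4.741 × 10^-8 cm = 4.74 Å.

4.74 Å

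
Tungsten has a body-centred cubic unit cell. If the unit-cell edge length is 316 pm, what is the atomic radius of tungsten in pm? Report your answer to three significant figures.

In a BCC lattice, atoms touch along the body diagonal, so √3·a = 4r.
r = √3·a/4 = 1.7321 × 316 / 4 = 137 pm.

137 pm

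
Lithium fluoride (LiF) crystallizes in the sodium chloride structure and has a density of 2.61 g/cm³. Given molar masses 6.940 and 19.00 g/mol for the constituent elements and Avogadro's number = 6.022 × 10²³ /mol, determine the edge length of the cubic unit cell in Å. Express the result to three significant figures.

4.04 Å

M(LiF) = 25.94 g/mol; Z = 4 formula units per cell.
a³ = Z·M/(N_A·ρ) = 4 × 25.94 / (6.022 × 10²³ × 2.61) = 6.602 × 10^-23 cm³, so a = 4.042 × 10^-8 cm = 4.04 Å.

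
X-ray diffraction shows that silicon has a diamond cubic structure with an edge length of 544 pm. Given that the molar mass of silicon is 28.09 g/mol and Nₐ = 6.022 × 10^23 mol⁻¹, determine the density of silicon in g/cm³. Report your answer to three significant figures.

2.32 g/cm³

A diamond cubic unit cell contains Z = 8 atoms.
Cell volume: a³ = (544 pm)³ = (5.440 × 10^-8 cm)³ = 1.610 × 10^-22 cm³.
ρ = Z·M/(N_A·a³) = 8 × 28.09 / (6.022 × 10²³ × 1.610 × 10^-22) = 2.318 g/cm³.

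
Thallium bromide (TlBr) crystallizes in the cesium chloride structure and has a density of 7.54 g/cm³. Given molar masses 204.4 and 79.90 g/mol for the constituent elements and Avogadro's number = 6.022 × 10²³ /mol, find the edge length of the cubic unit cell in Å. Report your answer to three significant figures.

3.97 Å

M(TlBr) = 284.3 g/mol; Z = 1 formula unit per cell.
a³ = Z·M/(N_A·ρ) = 1 × 284.3 / (6.022 × 10²³ × 7.54) = 6.261 × 10^-23 cm³, so a = 3.971 × 10^-8 cm = 3.97 Å.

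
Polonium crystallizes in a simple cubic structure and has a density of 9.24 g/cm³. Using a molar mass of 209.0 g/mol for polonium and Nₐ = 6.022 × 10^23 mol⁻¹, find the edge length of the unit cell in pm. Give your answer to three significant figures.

With Z = 1 atom per simple cubic cell, a³ = Z·M/(N_A·ρ) = 1 × 209.0 / (6.022 × 10²³ × 9.240 g/cm³) = 3.756 × 10^-23 cm³.
a = (3.756 × 10^-23)^(1/3) = 3.349 × 10^-8 cm = 335 pm.

335 pm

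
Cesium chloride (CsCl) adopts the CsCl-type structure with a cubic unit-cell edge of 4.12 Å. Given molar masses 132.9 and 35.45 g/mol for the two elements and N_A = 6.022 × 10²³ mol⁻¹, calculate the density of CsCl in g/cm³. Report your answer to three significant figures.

The CsCl-type structure contains Z = 1 formula unit per cell; M(CsCl) = 132.9 + 35.45 = 168.35 g/mol.
a³ = (4.120 × 10^-8 cm)³ = 6.993 × 10^-23 cm³.
ρ = 1 × 168.35 / (6.022 × 10²³ × 6.993 × 10^-23) = 3.997 g/cm³.

4.00 g/cm³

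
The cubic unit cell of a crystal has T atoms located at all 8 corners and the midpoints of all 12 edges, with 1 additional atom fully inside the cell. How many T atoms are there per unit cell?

Corner atoms are shared by 8 cells (1/8 each), edge atoms by 4 (1/4 each), interior atoms are unshared.
Net atoms = 8 × 1/8 + 12 × 1/4 + 1 = 1 + 3 + 1 = 5.

5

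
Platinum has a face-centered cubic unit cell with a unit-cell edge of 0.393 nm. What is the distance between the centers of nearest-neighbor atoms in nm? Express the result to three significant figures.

0.278 nm

In an FCC structure, atoms touch along the face diagonal, so √2·a = 4r; the nearest-neighbor distance equals 2r = 0.7071·a.
d = 0.7071 × 0.393 = 0.278 nm.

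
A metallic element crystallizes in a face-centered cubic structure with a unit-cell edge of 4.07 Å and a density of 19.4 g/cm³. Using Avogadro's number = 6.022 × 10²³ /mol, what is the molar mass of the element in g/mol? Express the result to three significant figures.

An FCC cell has Z = 4 atoms; a = 4.070 × 10^-8 cm.
M = ρ·N_A·a³/Z = 19.4 × 6.022 × 10²³ × 6.742 × 10^-23 / 4 = 197 g/mol.

197 g/mol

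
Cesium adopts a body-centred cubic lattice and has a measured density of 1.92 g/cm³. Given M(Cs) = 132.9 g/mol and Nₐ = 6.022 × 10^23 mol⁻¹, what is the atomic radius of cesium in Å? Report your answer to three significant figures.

For a BCC cell (Z = 2), a³ = Z·M/(N_A·ρ) = 2 × 132.9 / (6.022 × 10²³ × 1.920) = 2.299 × 10^-22 cm³, so a = 6.126 × 10^-8 cm = 6.126 Å.
Atoms touch along the body diagonal, so √3·a = 4r, so r = 0.4330 × a = 2.65 Å.

2.65 Å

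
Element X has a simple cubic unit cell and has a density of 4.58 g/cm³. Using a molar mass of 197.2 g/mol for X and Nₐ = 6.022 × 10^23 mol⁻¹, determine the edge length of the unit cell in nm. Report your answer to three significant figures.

With Z = 1 atom per simple cubic cell, a³ = Z·M/(N_A·ρ) = 1 × 197.2 / (6.022 × 10²³ × 4.580 g/cm³) = 7.150 × 10^-23 cm³.
a = (7.150 × 10^-23)^(1/3) = 4.150 × 10^-8 cm = 0.415 nm.

0.415 nm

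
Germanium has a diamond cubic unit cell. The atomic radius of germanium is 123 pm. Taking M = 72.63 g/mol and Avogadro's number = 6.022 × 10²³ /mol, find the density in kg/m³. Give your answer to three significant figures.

In a diamond cubic lattice, nearest neighbors lie along the body diagonal with √3·a = 8r, giving a = 568.1 pm = 5.681 × 10^-8 cm.
With Z = 8, ρ = Z·M/(N_A·a³) = 8 × 72.63 / (6.022 × 10²³ × 1.834 × 10^-22) = 5.262 g/cm³ = 5260 kg/m³.

5260 kg/m³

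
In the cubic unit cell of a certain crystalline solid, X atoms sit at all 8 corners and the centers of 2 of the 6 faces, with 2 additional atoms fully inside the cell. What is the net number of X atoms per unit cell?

Corner atoms are shared by 8 cells (1/8 each), face atoms by 2 (1/2 each), interior atoms are unshared.
Net atoms = 8 × 1/8 + 2 × 1/2 + 2 = 1 + 1 + 2 = 4.

4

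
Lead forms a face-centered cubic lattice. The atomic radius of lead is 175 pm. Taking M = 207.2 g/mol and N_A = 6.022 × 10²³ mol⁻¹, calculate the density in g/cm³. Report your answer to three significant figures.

11.3 g/cm³

In an FCC lattice, atoms touch along the face diagonal, so √2·a = 4r, giving a = 495.0 pm = 4.950 × 10^-8 cm.
With Z = 4, ρ = Z·M/(N_A·a³) = 4 × 207.2 / (6.022 × 10²³ × 1.213 × 10^-22) = 11.35 g/cm³.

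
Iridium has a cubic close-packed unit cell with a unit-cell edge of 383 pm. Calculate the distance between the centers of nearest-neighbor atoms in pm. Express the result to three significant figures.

In an FCC structure, atoms touch along the face diagonal, so √2·a = 4r; the nearest-neighbor distance equals 2r = 0.7071·a.
d = 0.7071 × 383 = 271 pm.

271 pm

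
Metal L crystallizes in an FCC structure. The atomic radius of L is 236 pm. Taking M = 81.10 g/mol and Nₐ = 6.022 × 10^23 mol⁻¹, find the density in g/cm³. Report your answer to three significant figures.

1.81 g/cm³

In an FCC lattice, atoms touch along the face diagonal, so √2·a = 4r, giving a = 667.5 pm = 6.675 × 10^-8 cm.
With Z = 4, ρ = Z·M/(N_A·a³) = 4 × 81.10 / (6.022 × 10²³ × 2.974 × 10^-22) = 1.811 g/cm³.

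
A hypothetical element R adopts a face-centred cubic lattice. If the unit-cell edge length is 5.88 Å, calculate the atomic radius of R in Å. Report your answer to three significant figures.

In an FCC lattice, atoms touch along the face diagonal, so √2·a = 4r.
r = √2·a/4 = 1.4142 × 5.88 / 4 = 2.08 Å.

2.08 Å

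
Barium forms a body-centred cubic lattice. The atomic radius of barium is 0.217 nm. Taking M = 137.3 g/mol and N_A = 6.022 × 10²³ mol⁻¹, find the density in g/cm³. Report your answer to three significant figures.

3.62 g/cm³

In a BCC lattice, atoms touch along the body diagonal, so √3·a = 4r, giving a = 0.5011 nm = 5.011 × 10^-8 cm.
With Z = 2, ρ = Z·M/(N_A·a³) = 2 × 137.3 / (6.022 × 10²³ × 1.259 × 10^-22) = 3.623 g/cm³.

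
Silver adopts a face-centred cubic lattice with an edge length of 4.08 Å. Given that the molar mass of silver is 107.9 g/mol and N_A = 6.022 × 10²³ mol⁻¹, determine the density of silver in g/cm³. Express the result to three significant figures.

10.6 g/cm³

An FCC unit cell contains Z = 4 atoms.
Cell volume: a³ = (4.08 Å)³ = (4.080 × 10^-8 cm)³ = 6.792 × 10^-23 cm³.
ρ = Z·M/(N_A·a³) = 4 × 107.9 / (6.022 × 10²³ × 6.792 × 10^-23) = 10.55 g/cm³.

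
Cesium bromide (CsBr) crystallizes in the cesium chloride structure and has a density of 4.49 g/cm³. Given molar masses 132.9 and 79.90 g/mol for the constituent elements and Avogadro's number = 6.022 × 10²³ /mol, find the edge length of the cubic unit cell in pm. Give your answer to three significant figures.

429 pm

M(CsBr) = 212.8 g/mol; Z = 1 formula unit per cell.
a³ = Z·M/(N_A·ρ) = 1 × 212.8 / (6.022 × 10²³ × 4.49) = 7.870 × 10^-23 cm³, so a = 4.285 × 10^-8 cm = 429 pm.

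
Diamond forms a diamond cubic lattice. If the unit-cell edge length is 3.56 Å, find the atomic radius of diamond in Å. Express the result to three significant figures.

0.771 Å

In a diamond cubic lattice, nearest neighbors lie along the body diagonal with √3·a = 8r.
r = √3·a/8 = 1.7321 × 3.56 / 8 = 0.771 Å.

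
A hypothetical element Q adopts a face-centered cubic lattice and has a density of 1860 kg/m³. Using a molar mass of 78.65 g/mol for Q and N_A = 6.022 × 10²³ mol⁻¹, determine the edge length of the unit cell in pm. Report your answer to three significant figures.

With Z = 4 atoms per FCC cell, a³ = Z·M/(N_A·ρ) = 4 × 78.65 / (6.022 × 10²³ × 1.860 g/cm³) = 2.809 × 10^-22 cm³.
a = (2.809 × 10^-22)^(1/3) = 6.549 × 10^-8 cm = 655 pm.

655 pm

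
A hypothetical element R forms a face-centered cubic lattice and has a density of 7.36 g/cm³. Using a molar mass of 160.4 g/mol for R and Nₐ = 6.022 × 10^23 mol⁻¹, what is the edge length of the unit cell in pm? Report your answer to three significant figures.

With Z = 4 atoms per FCC cell, a³ = Z·M/(N_A·ρ) = 4 × 160.4 / (6.022 × 10²³ × 7.360 g/cm³) = 1.448 × 10^-22 cm³.
a = (1.448 × 10^-22)^(1/3) = 5.251 × 10^-8 cm = 525 pm.

525 pm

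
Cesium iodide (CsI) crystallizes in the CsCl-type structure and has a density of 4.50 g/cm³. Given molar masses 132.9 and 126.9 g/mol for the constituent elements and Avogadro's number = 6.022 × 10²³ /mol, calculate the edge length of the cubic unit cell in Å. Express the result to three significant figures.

M(CsI) = 259.8 g/mol; Z = 1 formula unit per cell.
a³ = Z·M/(N_A·ρ) = 1 × 259.8 / (6.022 × 10²³ × 4.50) = 9.587 × 10^-23 cm³, so a = 4.577 × 10^-8 cm = 4.58 Å.

4.58 Å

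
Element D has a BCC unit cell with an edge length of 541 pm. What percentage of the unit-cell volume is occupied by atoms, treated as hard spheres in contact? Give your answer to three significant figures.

68.0%

In a BCC lattice atoms touch along the body diagonal, so √3·a = 4r, so r = 0.4330a = 234.3 pm.
Packing fraction = Z·(4/3)πr³ / a³ = 2 × (4/3)π × (234.3)³ / (541)³ = 0.6802 = 68.0%.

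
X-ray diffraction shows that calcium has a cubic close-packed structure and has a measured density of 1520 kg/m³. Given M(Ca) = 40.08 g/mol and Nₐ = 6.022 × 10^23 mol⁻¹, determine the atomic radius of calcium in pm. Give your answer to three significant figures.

For an FCC cell (Z = 4), a³ = Z·M/(N_A·ρ) = 4 × 40.08 / (6.022 × 10²³ × 1.520) = 1.751 × 10^-22 cm³, so a = 5.595 × 10^-8 cm = 559.5 pm.
Atoms touch along the face diagonal, so √2·a = 4r, so r = 0.3536 × a = 198 pm.

198 pm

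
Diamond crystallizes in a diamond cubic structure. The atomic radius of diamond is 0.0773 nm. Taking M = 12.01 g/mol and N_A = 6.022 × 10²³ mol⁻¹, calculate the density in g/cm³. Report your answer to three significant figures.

In a diamond cubic lattice, nearest neighbors lie along the body diagonal with √3·a = 8r, giving a = 0.3570 nm = 3.570 × 10^-8 cm.
With Z = 8, ρ = Z·M/(N_A·a³) = 8 × 12.01 / (6.022 × 10²³ × 4.551 × 10^-23) = 3.506 g/cm³.

3.51 g/cm³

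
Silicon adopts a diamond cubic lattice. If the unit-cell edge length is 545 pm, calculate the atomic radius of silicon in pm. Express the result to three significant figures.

In a diamond cubic lattice, nearest neighbors lie along the body diagonal with √3·a = 8r.
r = √3·a/8 = 1.7321 × 545 / 8 = 118 pm.

118 pm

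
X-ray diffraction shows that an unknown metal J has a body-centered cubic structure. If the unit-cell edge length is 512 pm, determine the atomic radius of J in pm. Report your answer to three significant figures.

222 pm

In a BCC lattice, atoms touch along the body diagonal, so √3·a = 4r.
r = √3·a/4 = 1.7321 × 512 / 4 = 222 pm.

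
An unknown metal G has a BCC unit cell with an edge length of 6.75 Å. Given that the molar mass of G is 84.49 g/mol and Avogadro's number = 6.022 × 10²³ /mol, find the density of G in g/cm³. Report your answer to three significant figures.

A BCC unit cell contains Z = 2 atoms.
Cell volume: a³ = (6.75 Å)³ = (6.750 × 10^-8 cm)³ = 3.075 × 10^-22 cm³.
ρ = Z·M/(N_A·a³) = 2 × 84.49 / (6.022 × 10²³ × 3.075 × 10^-22) = 0.9124 g/cm³.

0.912 g/cm³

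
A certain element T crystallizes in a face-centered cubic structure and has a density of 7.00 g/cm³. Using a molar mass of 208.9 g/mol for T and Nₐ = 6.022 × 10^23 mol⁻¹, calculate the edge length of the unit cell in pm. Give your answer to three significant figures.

583 pm

With Z = 4 atoms per FCC cell, a³ = Z·M/(N_A·ρ) = 4 × 208.9 / (6.022 × 10²³ × 7.000 g/cm³) = 1.982 × 10^-22 cm³.
a = (1.982 × 10^-22)^(1/3) = 5.831 × 10^-8 cm = 583 pm.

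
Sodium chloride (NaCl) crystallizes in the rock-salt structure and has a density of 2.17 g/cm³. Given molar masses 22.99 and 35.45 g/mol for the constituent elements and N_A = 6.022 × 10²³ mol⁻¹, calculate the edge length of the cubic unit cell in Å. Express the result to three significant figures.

5.63 Å

M(NaCl) = 58.44 g/mol; Z = 4 formula units per cell.
a³ = Z·M/(N_A·ρ) = 4 × 58.44 / (6.022 × 10²³ × 2.17) = 1.789 × 10^-22 cm³, so a = 5.635 × 10^-8 cm = 5.63 Å.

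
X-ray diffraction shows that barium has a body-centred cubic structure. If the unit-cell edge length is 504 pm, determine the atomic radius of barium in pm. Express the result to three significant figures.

In a BCC lattice, atoms touch along the body diagonal, so √3·a = 4r.
r = √3·a/4 = 1.7321 × 504 / 4 = 218 pm.

218 pm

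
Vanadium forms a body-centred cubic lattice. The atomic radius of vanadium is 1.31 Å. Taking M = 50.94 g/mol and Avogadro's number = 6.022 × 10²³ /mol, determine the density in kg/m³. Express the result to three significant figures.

In a BCC lattice, atoms touch along the body diagonal, so √3·a = 4r, giving a = 3.025 Å = 3.025 × 10^-8 cm.
With Z = 2, ρ = Z·M/(N_A·a³) = 2 × 50.94 / (6.022 × 10²³ × 2.769 × 10^-23) = 6.110 g/cm³ = 6110 kg/m³.

6110 kg/m³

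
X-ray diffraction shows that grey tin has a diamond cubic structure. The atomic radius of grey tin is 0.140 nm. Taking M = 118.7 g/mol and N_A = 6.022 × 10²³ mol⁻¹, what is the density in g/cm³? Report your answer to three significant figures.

In a diamond cubic lattice, nearest neighbors lie along the body diagonal with √3·a = 8r, giving a = 0.6466 nm = 6.466 × 10^-8 cm.
With Z = 8, ρ = Z·M/(N_A·a³) = 8 × 118.7 / (6.022 × 10²³ × 2.704 × 10^-22) = 5.832 g/cm³.

5.83 g/cm³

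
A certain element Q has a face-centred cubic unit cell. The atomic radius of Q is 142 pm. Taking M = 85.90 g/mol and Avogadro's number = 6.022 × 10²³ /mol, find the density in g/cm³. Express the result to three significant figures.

8.81 g/cm³

In an FCC lattice, atoms touch along the face diagonal, so √2·a = 4r, giving a = 401.6 pm = 4.016 × 10^-8 cm.
With Z = 4, ρ = Z·M/(N_A·a³) = 4 × 85.90 / (6.022 × 10²³ × 6.479 × 10^-23) = 8.807 g/cm³.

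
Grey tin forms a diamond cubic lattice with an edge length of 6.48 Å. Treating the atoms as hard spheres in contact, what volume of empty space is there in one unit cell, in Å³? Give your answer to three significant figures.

In a diamond cubic lattice nearest neighbors lie along the body diagonal with √3·a = 8r, so r = 0.2165a = 1.403 Å.
V_cell = a³ = 272.1 Å³; V_atoms = 8 × (4/3)πr³ = 92.54 Å³.
Empty space = 272.1 − 92.54 = 180 Å³.

180 Å³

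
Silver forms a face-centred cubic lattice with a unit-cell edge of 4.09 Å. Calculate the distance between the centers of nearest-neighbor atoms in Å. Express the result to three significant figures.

In an FCC structure, atoms touch along the face diagonal, so √2·a = 4r; the nearest-neighbor distance equals 2r = 0.7071·a.
d = 0.7071 × 4.09 = 2.89 Å.

2.89 Å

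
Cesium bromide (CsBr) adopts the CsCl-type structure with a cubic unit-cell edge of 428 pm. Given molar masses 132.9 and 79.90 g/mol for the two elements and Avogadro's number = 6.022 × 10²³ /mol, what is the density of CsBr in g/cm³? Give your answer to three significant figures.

The CsCl-type structure contains Z = 1 formula unit per cell; M(CsBr) = 132.9 + 79.90 = 212.8 g/mol.
a³ = (4.280 × 10^-8 cm)³ = 7.840 × 10^-23 cm³.
ρ = 1 × 212.8 / (6.022 × 10²³ × 7.840 × 10^-23) = 4.507 g/cm³.

4.51 g/cm³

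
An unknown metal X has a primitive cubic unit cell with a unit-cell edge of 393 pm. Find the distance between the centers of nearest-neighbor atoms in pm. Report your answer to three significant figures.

393 pm

In a simple cubic structure, atoms touch along the cell edge, so a = 2r; the nearest-neighbor distance equals 2r = 1.000·a.
d = 1.000 × 393 = 393 pm.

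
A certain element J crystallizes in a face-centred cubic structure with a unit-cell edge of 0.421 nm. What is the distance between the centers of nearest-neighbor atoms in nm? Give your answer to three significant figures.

In an FCC structure, atoms touch along the face diagonal, so √2·a = 4r; the nearest-neighbor distance equals 2r = 0.7071·a.
d = 0.7071 × 0.421 = 0.298 nm.

0.298 nm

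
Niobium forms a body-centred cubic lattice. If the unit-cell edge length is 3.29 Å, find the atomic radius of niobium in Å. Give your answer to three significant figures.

In a BCC lattice, atoms touch along the body diagonal, so √3·a = 4r.
r = √3·a/4 = 1.7321 × 3.29 / 4 = 1.42 Å.

1.42 Å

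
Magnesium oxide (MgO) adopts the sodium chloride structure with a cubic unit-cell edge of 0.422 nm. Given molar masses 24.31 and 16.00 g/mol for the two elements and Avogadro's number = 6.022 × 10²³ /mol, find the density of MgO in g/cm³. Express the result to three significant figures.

3.56 g/cm³

The sodium chloride structure contains Z = 4 formula units per cell; M(MgO) = 24.31 + 16.00 = 40.31 g/mol.
a³ = (4.220 × 10^-8 cm)³ = 7.515 × 10^-23 cm³.
ρ = 4 × 40.31 / (6.022 × 10²³ × 7.515 × 10^-23) = 3.563 g/cm³.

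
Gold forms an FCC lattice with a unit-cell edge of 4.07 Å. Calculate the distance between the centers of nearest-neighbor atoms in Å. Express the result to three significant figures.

2.88 Å

In an FCC structure, atoms touch along the face diagonal, so √2·a = 4r; the nearest-neighbor distance equals 2r = 0.7071·a.
d = 0.7071 × 4.07 = 2.88 Å.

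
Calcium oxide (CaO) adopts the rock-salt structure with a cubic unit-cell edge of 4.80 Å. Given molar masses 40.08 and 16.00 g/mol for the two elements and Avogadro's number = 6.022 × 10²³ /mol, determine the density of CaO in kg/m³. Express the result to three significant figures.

The rock-salt structure contains Z = 4 formula units per cell; M(CaO) = 40.08 + 16.00 = 56.08 g/mol.
a³ = (4.800 × 10^-8 cm)³ = 1.106 × 10^-22 cm³.
ρ = 4 × 56.08 / (6.022 × 10²³ × 1.106 × 10^-22) = 3.368 g/cm³ = 3370 kg/m³.

3370 kg/m³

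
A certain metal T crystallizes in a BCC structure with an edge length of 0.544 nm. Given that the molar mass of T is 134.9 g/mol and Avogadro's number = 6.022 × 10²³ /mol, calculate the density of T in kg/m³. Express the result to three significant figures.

A BCC unit cell contains Z = 2 atoms.
Cell volume: a³ = (0.544 nm)³ = (5.440 × 10^-8 cm)³ = 1.610 × 10^-22 cm³.
ρ = Z·M/(N_A·a³) = 2 × 134.9 / (6.022 × 10²³ × 1.610 × 10^-22) = 2.783 g/cm³ = 2780 kg/m³.

2780 kg/m³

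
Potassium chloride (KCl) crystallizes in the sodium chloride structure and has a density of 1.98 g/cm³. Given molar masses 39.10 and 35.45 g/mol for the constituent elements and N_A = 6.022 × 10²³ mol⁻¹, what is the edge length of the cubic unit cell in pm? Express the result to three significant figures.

M(KCl) = 74.55 g/mol; Z = 4 formula units per cell.
a³ = Z·M/(N_A·ρ) = 4 × 74.55 / (6.022 × 10²³ × 1.98) = 2.501 × 10^-22 cm³, so a = 6.300 × 10^-8 cm = 630 pm.

630 pm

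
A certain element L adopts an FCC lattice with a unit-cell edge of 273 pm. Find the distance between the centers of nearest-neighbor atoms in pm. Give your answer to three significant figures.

In an FCC structure, atoms touch along the face diagonal, so √2·a = 4r; the nearest-neighbor distance equals 2r = 0.7071·a.
d = 0.7071 × 273 = 193 pm.

193 pm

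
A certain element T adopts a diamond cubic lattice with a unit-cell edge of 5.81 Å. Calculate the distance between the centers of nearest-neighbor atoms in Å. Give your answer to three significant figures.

2.52 Å

In a diamond cubic structure, nearest neighbors lie along the body diagonal with √3·a = 8r; the nearest-neighbor distance equals 2r = 0.4330·a.
d = 0.4330 × 5.81 = 2.52 Å.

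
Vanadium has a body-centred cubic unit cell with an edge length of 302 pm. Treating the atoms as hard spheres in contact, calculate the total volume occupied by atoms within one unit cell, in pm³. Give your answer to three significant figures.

1.87 × 10^7 pm³

In a BCC lattice atoms touch along the body diagonal, so √3·a = 4r, so r = 0.4330a = 130.8 pm.
V_atoms = Z × (4/3)πr³ = 2 × (4/3)π × (130.8)³ = 1.87 × 10^7 pm³.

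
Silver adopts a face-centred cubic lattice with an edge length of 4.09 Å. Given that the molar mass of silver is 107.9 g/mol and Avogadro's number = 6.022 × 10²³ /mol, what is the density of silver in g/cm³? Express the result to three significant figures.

An FCC unit cell contains Z = 4 atoms.
Cell volume: a³ = (4.09 Å)³ = (4.090 × 10^-8 cm)³ = 6.842 × 10^-23 cm³.
ρ = Z·M/(N_A·a³) = 4 × 107.9 / (6.022 × 10²³ × 6.842 × 10^-23) = 10.48 g/cm³.

10.5 g/cm³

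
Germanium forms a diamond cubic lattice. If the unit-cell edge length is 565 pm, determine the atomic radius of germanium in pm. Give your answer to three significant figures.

In a diamond cubic lattice, nearest neighbors lie along the body diagonal with √3·a = 8r.
r = √3·a/8 = 1.7321 × 565 / 8 = 122 pm.

122 pm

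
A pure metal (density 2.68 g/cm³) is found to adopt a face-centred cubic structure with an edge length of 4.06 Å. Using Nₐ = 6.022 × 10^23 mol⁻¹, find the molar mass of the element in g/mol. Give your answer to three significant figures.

27.0 g/mol

An FCC cell has Z = 4 atoms; a = 4.060 × 10^-8 cm.
M = ρ·N_A·a³/Z = 2.68 × 6.022 × 10²³ × 6.692 × 10^-23 / 4 = 27.0 g/mol.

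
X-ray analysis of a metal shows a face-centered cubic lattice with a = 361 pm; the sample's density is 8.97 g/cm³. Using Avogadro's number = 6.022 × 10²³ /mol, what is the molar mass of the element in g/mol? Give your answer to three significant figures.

63.5 g/mol

An FCC cell has Z = 4 atoms; a = 3.610 × 10^-8 cm.
M = ρ·N_A·a³/Z = 8.97 × 6.022 × 10²³ × 4.705 × 10^-23 / 4 = 63.5 g/mol.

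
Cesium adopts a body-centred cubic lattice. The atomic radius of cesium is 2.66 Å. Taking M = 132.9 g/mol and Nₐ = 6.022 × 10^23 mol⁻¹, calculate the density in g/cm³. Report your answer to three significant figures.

1.90 g/cm³

In a BCC lattice, atoms touch along the body diagonal, so √3·a = 4r, giving a = 6.143 Å = 6.143 × 10^-8 cm.
With Z = 2, ρ = Z·M/(N_A·a³) = 2 × 132.9 / (6.022 × 10²³ × 2.318 × 10^-22) = 1.904 g/cm³.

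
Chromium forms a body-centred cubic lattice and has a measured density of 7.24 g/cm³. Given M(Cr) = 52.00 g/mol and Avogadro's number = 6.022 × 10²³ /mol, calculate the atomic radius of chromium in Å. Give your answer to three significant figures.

For a BCC cell (Z = 2), a³ = Z·M/(N_A·ρ) = 2 × 52.00 / (6.022 × 10²³ × 7.240) = 2.385 × 10^-23 cm³, so a = 2.879 × 10^-8 cm = 2.879 Å.
Atoms touch along the body diagonal, so √3·a = 4r, so r = 0.4330 × a = 1.25 Å.

1.25 Å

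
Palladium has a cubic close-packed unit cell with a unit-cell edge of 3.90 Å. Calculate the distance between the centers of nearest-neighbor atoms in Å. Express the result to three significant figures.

In an FCC structure, atoms touch along the face diagonal, so √2·a = 4r; the nearest-neighbor distance equals 2r = 0.7071·a.
d = 0.7071 × 3.90 = 2.76 Å.

2.76 Å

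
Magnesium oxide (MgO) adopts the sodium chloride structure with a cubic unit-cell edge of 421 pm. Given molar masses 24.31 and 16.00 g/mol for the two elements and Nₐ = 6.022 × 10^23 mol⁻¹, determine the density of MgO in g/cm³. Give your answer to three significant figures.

The sodium chloride structure contains Z = 4 formula units per cell; M(MgO) = 24.31 + 16.00 = 40.31 g/mol.
a³ = (4.210 × 10^-8 cm)³ = 7.462 × 10^-23 cm³.
ρ = 4 × 40.31 / (6.022 × 10²³ × 7.462 × 10^-23) = 3.588 g/cm³.

3.59 g/cm³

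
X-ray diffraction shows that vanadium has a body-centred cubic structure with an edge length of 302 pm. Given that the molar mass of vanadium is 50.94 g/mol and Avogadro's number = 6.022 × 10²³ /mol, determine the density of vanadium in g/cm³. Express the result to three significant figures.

6.14 g/cm³

A BCC unit cell contains Z = 2 atoms.
Cell volume: a³ = (302 pm)³ = (3.020 × 10^-8 cm)³ = 2.754 × 10^-23 cm³.
ρ = Z·M/(N_A·a³) = 2 × 50.94 / (6.022 × 10²³ × 2.754 × 10^-23) = 6.142 g/cm³.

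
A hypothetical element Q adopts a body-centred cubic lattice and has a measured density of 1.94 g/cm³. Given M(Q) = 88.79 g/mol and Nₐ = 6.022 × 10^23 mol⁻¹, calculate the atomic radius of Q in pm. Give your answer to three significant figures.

231 pm

For a BCC cell (Z = 2), a³ = Z·M/(N_A·ρ) = 2 × 88.79 / (6.022 × 10²³ × 1.940) = 1.520 × 10^-22 cm³, so a = 5.337 × 10^-8 cm = 533.7 pm.
Atoms touch along the body diagonal, so √3·a = 4r, so r = 0.4330 × a = 231 pm.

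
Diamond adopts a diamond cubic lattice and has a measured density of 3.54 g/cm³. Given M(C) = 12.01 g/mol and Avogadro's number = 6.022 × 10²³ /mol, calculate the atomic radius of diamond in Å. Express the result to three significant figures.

For a diamond cubic cell (Z = 8), a³ = Z·M/(N_A·ρ) = 8 × 12.01 / (6.022 × 10²³ × 3.540) = 4.507 × 10^-23 cm³, so a = 3.559 × 10^-8 cm = 3.559 Å.
Nearest neighbors lie along the body diagonal with √3·a = 8r, so r = 0.2165 × a = 0.770 Å.

0.770 Å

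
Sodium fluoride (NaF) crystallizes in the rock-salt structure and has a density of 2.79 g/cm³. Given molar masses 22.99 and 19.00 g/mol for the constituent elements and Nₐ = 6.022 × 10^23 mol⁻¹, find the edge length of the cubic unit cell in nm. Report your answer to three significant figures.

M(NaF) = 41.99 g/mol; Z = 4 formula units per cell.
a³ = Z·M/(N_A·ρ) = 4 × 41.99 / (6.022 × 10²³ × 2.79) = 9.997 × 10^-23 cm³, so a = 4.641 × 10^-8 cm = 0.464 nm.

0.464 nm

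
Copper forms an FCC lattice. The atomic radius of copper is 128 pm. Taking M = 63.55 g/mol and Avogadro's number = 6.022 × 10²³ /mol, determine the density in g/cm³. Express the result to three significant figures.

In an FCC lattice, atoms touch along the face diagonal, so √2·a = 4r, giving a = 362.0 pm = 3.620 × 10^-8 cm.
With Z = 4, ρ = Z·M/(N_A·a³) = 4 × 63.55 / (6.022 × 10²³ × 4.745 × 10^-23) = 8.895 g/cm³.

8.90 g/cm³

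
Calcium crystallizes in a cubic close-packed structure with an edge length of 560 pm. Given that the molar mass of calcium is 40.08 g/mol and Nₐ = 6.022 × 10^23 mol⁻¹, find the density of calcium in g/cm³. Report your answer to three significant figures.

1.52 g/cm³

An FCC unit cell contains Z = 4 atoms.
Cell volume: a³ = (560 pm)³ = (5.600 × 10^-8 cm)³ = 1.756 × 10^-22 cm³.
ρ = Z·M/(N_A·a³) = 4 × 40.08 / (6.022 × 10²³ × 1.756 × 10^-22) = 1.516 g/cm³.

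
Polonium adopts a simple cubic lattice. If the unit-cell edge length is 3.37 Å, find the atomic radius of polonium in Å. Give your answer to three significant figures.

In a simple cubic lattice, atoms touch along the cell edge, so a = 2r.
r = a/2 = 3.37/2 = 1.69 Å.

1.69 Å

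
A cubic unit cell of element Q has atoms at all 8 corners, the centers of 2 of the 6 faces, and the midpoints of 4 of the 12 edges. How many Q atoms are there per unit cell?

Corner atoms are shared by 8 cells (1/8 each), face atoms by 2 (1/2 each), edge atoms by 4 (1/4 each).
Net atoms = 8 × 1/8 + 2 × 1/2 + 4 × 1/4 = 1 + 1 + 1 = 3.

3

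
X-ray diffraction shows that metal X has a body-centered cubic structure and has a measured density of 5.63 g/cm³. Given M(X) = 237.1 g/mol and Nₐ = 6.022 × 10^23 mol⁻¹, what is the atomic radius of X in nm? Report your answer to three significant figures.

For a BCC cell (Z = 2), a³ = Z·M/(N_A·ρ) = 2 × 237.1 / (6.022 × 10²³ × 5.630) = 1.399 × 10^-22 cm³, so a = 5.191 × 10^-8 cm = 0.5191 nm.
Atoms touch along the body diagonal, so √3·a = 4r, so r = 0.4330 × a = 0.225 nm.

0.225 nm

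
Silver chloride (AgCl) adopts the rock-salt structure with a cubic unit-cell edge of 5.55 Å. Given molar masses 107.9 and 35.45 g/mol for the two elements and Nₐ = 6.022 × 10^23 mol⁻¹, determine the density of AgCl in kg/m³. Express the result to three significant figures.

5570 kg/m³

The rock-salt structure contains Z = 4 formula units per cell; M(AgCl) = 107.9 + 35.45 = 143.35 g/mol.
a³ = (5.550 × 10^-8 cm)³ = 1.710 × 10^-22 cm³.
ρ = 4 × 143.35 / (6.022 × 10²³ × 1.710 × 10^-22) = 5.570 g/cm³ = 5570 kg/m³.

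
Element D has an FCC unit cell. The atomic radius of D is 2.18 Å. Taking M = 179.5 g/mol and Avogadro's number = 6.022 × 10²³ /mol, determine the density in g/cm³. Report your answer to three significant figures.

In an FCC lattice, atoms touch along the face diagonal, so √2·a = 4r, giving a = 6.166 Å = 6.166 × 10^-8 cm.
With Z = 4, ρ = Z·M/(N_A·a³) = 4 × 179.5 / (6.022 × 10²³ × 2.344 × 10^-22) = 5.086 g/cm³.

5.09 g/cm³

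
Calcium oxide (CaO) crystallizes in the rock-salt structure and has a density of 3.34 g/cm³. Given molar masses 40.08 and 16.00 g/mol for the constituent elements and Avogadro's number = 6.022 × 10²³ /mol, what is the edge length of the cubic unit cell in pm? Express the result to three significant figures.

M(CaO) = 56.08 g/mol; Z = 4 formula units per cell.
a³ = Z·M/(N_A·ρ) = 4 × 56.08 / (6.022 × 10²³ × 3.34) = 1.115 × 10^-22 cm³, so a = 4.813 × 10^-8 cm = 481 pm.

481 pm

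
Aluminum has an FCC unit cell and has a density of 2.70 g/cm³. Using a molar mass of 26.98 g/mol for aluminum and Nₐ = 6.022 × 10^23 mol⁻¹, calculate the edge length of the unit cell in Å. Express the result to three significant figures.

With Z = 4 atoms per FCC cell, a³ = Z·M/(N_A·ρ) = 4 × 26.98 / (6.022 × 10²³ × 2.700 g/cm³) = 6.637 × 10^-23 cm³.
a = (6.637 × 10^-23)^(1/3) = 4.049 × 10^-8 cm = 4.05 Å.

4.05 Å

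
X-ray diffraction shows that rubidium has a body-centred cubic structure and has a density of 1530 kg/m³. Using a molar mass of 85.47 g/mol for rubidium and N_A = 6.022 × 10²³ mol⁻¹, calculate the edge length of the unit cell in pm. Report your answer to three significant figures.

With Z = 2 atoms per BCC cell, a³ = Z·M/(N_A·ρ) = 2 × 85.47 / (6.022 × 10²³ × 1.530 g/cm³) = 1.855 × 10^-22 cm³.
a = (1.855 × 10^-22)^(1/3) = 5.703 × 10^-8 cm = 570 pm.

570 pm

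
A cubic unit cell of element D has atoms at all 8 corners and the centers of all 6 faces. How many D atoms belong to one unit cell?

Corner atoms are shared by 8 cells (1/8 each), face atoms by 2 (1/2 each).
Net atoms = 8 × 1/8 + 6 × 1/2 = 1 + 3 = 4.

4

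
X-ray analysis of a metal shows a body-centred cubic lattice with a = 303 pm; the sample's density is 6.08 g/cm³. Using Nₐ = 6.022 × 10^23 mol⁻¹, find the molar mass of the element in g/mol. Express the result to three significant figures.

A BCC cell has Z = 2 atoms; a = 3.030 × 10^-8 cm.
M = ρ·N_A·a³/Z = 6.08 × 6.022 × 10²³ × 2.782 × 10^-23 / 2 = 50.9 g/mol.

50.9 g/mol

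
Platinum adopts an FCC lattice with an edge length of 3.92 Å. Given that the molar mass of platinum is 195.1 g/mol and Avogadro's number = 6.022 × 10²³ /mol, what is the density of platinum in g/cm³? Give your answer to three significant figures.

21.5 g/cm³

An FCC unit cell contains Z = 4 atoms.
Cell volume: a³ = (3.92 Å)³ = (3.920 × 10^-8 cm)³ = 6.024 × 10^-23 cm³.
ρ = Z·M/(N_A·a³) = 4 × 195.1 / (6.022 × 10²³ × 6.024 × 10^-23) = 21.51 g/cm³.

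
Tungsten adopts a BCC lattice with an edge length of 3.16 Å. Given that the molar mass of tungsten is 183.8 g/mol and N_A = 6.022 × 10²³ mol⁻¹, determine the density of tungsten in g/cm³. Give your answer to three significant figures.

19.3 g/cm³

A BCC unit cell contains Z = 2 atoms.
Cell volume: a³ = (3.16 Å)³ = (3.160 × 10^-8 cm)³ = 3.155 × 10^-23 cm³.
ρ = Z·M/(N_A·a³) = 2 × 183.8 / (6.022 × 10²³ × 3.155 × 10^-23) = 19.35 g/cm³.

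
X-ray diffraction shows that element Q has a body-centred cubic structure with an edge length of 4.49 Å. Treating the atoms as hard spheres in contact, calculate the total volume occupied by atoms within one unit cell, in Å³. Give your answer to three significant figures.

In a BCC lattice atoms touch along the body diagonal, so √3·a = 4r, so r = 0.4330a = 1.944 Å.
V_atoms = Z × (4/3)πr³ = 2 × (4/3)π × (1.944)³ = 61.6 Å³.

61.6 Å³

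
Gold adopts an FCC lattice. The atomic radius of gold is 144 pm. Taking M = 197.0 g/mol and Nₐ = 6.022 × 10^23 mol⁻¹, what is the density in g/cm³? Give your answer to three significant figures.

19.4 g/cm³

In an FCC lattice, atoms touch along the face diagonal, so √2·a = 4r, giving a = 407.3 pm = 4.073 × 10^-8 cm.
With Z = 4, ρ = Z·M/(N_A·a³) = 4 × 197.0 / (6.022 × 10²³ × 6.757 × 10^-23) = 19.37 g/cm³.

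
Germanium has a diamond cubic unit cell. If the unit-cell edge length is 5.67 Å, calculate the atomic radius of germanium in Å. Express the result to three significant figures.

1.23 Å

In a diamond cubic lattice, nearest neighbors lie along the body diagonal with √3·a = 8r.
r = √3·a/8 = 1.7321 × 5.67 / 8 = 1.23 Å.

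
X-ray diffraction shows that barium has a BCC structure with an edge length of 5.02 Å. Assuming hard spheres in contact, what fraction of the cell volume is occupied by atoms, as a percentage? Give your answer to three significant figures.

In a BCC lattice atoms touch along the body diagonal, so √3·a = 4r, so r = 0.4330a = 2.174 Å.
Packing fraction = Z·(4/3)πr³ / a³ = 2 × (4/3)π × (2.174)³ / (5.02)³ = 0.6802 = 68.0%.

68.0%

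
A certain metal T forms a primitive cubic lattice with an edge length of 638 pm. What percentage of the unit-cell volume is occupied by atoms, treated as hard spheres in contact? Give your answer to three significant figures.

In a simple cubic lattice atoms touch along the cell edge, so a = 2r, so r = 0.5000a = 319.0 pm.
Packing fraction = Z·(4/3)πr³ / a³ = 1 × (4/3)π × (319.0)³ / (638)³ = 0.5236 = 52.4%.

52.4%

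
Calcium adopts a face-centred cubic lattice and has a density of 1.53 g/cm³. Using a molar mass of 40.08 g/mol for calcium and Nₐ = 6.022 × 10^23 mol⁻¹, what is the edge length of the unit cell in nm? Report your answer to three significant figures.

0.558 nm

With Z = 4 atoms per FCC cell, a³ = Z·M/(N_A·ρ) = 4 × 40.08 / (6.022 × 10²³ × 1.530 g/cm³) = 1.740 × 10^-22 cm³.
a = (1.740 × 10^-22)^(1/3) = 5.583 × 10^-8 cm = 0.558 nm.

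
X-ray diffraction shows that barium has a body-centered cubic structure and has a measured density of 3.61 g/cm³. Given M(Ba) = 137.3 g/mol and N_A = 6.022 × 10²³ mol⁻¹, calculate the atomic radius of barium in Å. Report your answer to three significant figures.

2.17 Å

For a BCC cell (Z = 2), a³ = Z·M/(N_A·ρ) = 2 × 137.3 / (6.022 × 10²³ × 3.610) = 1.263 × 10^-22 cm³, so a = 5.017 × 10^-8 cm = 5.017 Å.
Atoms touch along the body diagonal, so √3·a = 4r, so r = 0.4330 × a = 2.17 Å.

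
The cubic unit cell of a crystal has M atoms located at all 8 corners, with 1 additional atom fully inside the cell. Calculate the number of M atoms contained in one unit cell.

2

Corner atoms are shared by 8 cells (1/8 each), interior atoms are unshared.
Net atoms = 8 × 1/8 + 1 = 1 + 1 = 2.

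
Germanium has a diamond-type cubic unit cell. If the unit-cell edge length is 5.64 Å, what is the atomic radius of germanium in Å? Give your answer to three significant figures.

In a diamond cubic lattice, nearest neighbors lie along the body diagonal with √3·a = 8r.
r = √3·a/8 = 1.7321 × 5.64 / 8 = 1.22 Å.

1.22 Å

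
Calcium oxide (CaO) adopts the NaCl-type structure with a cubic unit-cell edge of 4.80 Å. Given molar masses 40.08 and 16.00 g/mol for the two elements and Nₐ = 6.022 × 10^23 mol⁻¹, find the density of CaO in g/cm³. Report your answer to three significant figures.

The NaCl-type structure contains Z = 4 formula units per cell; M(CaO) = 40.08 + 16.00 = 56.08 g/mol.
a³ = (4.800 × 10^-8 cm)³ = 1.106 × 10^-22 cm³.
ρ = 4 × 56.08 / (6.022 × 10²³ × 1.106 × 10^-22) = 3.368 g/cm³.

3.37 g/cm³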